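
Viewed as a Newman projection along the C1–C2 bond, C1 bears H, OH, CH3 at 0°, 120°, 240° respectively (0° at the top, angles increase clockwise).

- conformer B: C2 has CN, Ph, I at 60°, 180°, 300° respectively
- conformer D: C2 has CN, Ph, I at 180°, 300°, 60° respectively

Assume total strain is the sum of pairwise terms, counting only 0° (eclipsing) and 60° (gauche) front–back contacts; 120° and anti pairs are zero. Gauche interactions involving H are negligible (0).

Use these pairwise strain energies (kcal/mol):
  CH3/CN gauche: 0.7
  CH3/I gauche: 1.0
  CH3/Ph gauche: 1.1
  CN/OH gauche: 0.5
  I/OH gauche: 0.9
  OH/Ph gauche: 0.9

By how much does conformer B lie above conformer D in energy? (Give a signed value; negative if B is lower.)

+0.3 kcal/mol

B (staggered): OH–CN gauche, OH–Ph gauche, CH3–Ph gauche, CH3–I gauche; 0.5 + 0.9 + 1.1 + 1.0 = 3.5 kcal/mol.
D (staggered): OH–CN gauche, OH–I gauche, CH3–CN gauche, CH3–Ph gauche; 0.5 + 0.9 + 0.7 + 1.1 = 3.2 kcal/mol.
E(B) − E(D) = 3.5 − 3.2 = +0.3 kcal/mol.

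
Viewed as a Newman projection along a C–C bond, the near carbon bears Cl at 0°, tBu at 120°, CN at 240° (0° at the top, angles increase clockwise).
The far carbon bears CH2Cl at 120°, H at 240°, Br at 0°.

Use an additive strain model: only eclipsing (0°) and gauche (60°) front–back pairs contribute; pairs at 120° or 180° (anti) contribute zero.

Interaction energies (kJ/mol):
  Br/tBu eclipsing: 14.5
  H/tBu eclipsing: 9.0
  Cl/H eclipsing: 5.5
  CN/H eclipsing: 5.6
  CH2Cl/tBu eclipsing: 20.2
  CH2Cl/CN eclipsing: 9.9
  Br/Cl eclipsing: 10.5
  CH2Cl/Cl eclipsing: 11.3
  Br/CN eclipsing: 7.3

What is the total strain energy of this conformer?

This conformer (eclipsed): Cl(0°)/Br(0°) eclipsed 10.5; tBu(120°)/CH2Cl(120°) eclipsed 20.2; CN(240°)/H(240°) eclipsed 5.6 → 36.3 kJ/mol.

36.3 kJ/mol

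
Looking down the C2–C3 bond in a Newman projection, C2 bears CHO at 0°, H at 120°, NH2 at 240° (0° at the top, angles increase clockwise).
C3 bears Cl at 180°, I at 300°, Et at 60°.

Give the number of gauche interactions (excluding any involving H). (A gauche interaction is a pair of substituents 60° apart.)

4

Non-H gauche pairs: CHO(0°)/I(300°); CHO(0°)/Et(60°); NH2(240°)/Cl(180°); NH2(240°)/I(300°) — 4 interactions.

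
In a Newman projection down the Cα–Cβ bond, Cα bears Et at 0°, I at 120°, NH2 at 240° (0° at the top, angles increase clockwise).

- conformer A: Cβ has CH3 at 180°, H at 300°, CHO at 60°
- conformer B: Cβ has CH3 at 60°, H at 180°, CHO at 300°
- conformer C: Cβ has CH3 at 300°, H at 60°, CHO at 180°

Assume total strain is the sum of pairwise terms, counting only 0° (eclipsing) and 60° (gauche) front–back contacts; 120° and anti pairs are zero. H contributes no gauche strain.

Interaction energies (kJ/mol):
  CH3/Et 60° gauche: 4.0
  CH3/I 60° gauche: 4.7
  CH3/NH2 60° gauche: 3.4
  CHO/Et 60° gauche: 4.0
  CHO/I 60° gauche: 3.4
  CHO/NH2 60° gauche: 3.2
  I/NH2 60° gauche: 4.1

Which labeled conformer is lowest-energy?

C

A (staggered): Et–CHO gauche, I–CH3 gauche, I–CHO gauche, NH2–CH3 gauche; 4.0 + 4.7 + 3.4 + 3.4 = 15.5 kJ/mol.
B (staggered): Et–CH3 gauche, Et–CHO gauche, I–CH3 gauche, NH2–CHO gauche; 4.0 + 4.0 + 4.7 + 3.2 = 15.9 kJ/mol.
C (staggered): Et–CH3 gauche, I–CHO gauche, NH2–CH3 gauche, NH2–CHO gauche; 4.0 + 3.4 + 3.4 + 3.2 = 14.0 kJ/mol.
C has the lowest total (14.0 kJ/mol).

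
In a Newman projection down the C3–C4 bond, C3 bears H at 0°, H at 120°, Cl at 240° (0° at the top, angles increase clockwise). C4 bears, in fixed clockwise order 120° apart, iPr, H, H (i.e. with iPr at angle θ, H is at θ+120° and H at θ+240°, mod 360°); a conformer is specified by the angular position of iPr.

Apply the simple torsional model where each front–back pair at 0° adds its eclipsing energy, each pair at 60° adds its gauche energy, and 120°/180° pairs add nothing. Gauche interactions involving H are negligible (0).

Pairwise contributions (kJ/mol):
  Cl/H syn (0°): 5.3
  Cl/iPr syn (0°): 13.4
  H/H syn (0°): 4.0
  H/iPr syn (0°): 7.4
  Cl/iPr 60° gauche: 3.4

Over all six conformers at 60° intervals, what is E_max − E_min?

21.4 kJ/mol

iPr at 0° (eclipsed): H(0°)/iPr(0°) eclipsed 7.4; H(120°)/H(120°) eclipsed 4.0; Cl(240°)/H(240°) eclipsed 5.3 → 16.7 kJ/mol.
iPr at 60° (staggered): no non-H gauche contacts → 0.0 kJ/mol.
iPr at 120° (eclipsed): H(0°)/H(0°) eclipsed 4.0; H(120°)/iPr(120°) eclipsed 7.4; Cl(240°)/H(240°) eclipsed 5.3 → 16.7 kJ/mol.
iPr at 180° (staggered): Cl(240°)/iPr(180°) gauche 3.4 → 3.4 kJ/mol.
iPr at 240° (eclipsed): H(0°)/H(0°) eclipsed 4.0; H(120°)/H(120°) eclipsed 4.0; Cl(240°)/iPr(240°) eclipsed 13.4 → 21.4 kJ/mol.
iPr at 300° (staggered): Cl(240°)/iPr(300°) gauche 3.4 → 3.4 kJ/mol.
Max at 240° (21.4 kJ/mol), min at 60° (0.0 kJ/mol); barrier = 21.4 kJ/mol.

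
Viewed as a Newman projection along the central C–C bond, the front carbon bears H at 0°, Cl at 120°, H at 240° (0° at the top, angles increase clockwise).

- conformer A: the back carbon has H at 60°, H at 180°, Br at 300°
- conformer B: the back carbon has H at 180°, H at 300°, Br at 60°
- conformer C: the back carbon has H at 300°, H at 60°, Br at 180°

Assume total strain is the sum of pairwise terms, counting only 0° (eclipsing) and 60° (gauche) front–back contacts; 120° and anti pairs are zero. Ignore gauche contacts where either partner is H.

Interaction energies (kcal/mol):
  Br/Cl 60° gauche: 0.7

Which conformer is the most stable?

A

A (staggered): no non-H gauche contacts → 0.0 kcal/mol.
B is staggered. Cl at 120° is gauche with Br at 60° (0.7). Total 0.7 kcal/mol.
C is staggered. Cl at 120° is gauche with Br at 180° (0.7). Total 0.7 kcal/mol.
A has the lowest total (0.0 kcal/mol).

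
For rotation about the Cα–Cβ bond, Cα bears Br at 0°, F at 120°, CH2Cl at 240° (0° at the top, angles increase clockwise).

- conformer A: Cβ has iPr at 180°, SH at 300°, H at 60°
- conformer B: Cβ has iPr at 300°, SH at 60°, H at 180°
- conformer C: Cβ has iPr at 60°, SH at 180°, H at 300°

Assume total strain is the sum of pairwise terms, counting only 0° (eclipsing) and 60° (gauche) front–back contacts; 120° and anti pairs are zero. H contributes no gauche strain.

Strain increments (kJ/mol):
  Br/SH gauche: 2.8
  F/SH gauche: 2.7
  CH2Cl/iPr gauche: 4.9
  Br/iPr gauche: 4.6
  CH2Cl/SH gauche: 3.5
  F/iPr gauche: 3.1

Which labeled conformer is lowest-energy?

C

A (staggered): Br–SH gauche, F–iPr gauche, CH2Cl–iPr gauche, CH2Cl–SH gauche; 2.8 + 3.1 + 4.9 + 3.5 = 14.3 kJ/mol.
B (staggered): Br–iPr gauche, Br–SH gauche, F–SH gauche, CH2Cl–iPr gauche; 4.6 + 2.8 + 2.7 + 4.9 = 15.0 kJ/mol.
C (staggered): Br–iPr gauche, F–iPr gauche, F–SH gauche, CH2Cl–SH gauche; 4.6 + 3.1 + 2.7 + 3.5 = 13.9 kJ/mol.
C has the lowest total (13.9 kJ/mol).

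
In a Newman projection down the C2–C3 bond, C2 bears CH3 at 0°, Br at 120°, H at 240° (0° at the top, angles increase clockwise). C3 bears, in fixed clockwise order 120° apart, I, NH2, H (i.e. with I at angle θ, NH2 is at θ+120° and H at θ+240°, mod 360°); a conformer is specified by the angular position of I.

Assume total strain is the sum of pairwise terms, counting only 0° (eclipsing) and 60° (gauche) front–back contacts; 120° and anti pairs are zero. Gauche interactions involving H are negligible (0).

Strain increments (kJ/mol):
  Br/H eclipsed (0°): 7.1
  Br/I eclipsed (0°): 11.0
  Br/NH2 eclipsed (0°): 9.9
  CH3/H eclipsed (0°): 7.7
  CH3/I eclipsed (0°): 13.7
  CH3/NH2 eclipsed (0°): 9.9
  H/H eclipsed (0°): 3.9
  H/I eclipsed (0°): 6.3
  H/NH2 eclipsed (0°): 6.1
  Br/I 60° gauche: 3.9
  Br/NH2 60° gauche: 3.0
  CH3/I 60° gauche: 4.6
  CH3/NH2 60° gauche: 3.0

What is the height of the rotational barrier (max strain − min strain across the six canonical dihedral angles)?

I at 0° (eclipsed): CH3(0°)/I(0°) eclipsed 13.7; Br(120°)/NH2(120°) eclipsed 9.9; H(240°)/H(240°) eclipsed 3.9 → 27.5 kJ/mol.
I at 60° (staggered): CH3(0°)/I(60°) gauche 4.6; Br(120°)/I(60°) gauche 3.9; Br(120°)/NH2(180°) gauche 3.0 → 11.5 kJ/mol.
I at 120° (eclipsed): CH3(0°)/H(0°) eclipsed 7.7; Br(120°)/I(120°) eclipsed 11.0; H(240°)/NH2(240°) eclipsed 6.1 → 24.8 kJ/mol.
I at 180° (staggered): CH3(0°)/NH2(300°) gauche 3.0; Br(120°)/I(180°) gauche 3.9 → 6.9 kJ/mol.
I at 240° (eclipsed): CH3(0°)/NH2(0°) eclipsed 9.9; Br(120°)/H(120°) eclipsed 7.1; H(240°)/I(240°) eclipsed 6.3 → 23.3 kJ/mol.
I at 300° (staggered): CH3(0°)/I(300°) gauche 4.6; CH3(0°)/NH2(60°) gauche 3.0; Br(120°)/NH2(60°) gauche 3.0 → 10.6 kJ/mol.
Max at 0° (27.5 kJ/mol), min at 180° (6.9 kJ/mol); barrier = 20.6 kJ/mol.

20.6 kJ/mol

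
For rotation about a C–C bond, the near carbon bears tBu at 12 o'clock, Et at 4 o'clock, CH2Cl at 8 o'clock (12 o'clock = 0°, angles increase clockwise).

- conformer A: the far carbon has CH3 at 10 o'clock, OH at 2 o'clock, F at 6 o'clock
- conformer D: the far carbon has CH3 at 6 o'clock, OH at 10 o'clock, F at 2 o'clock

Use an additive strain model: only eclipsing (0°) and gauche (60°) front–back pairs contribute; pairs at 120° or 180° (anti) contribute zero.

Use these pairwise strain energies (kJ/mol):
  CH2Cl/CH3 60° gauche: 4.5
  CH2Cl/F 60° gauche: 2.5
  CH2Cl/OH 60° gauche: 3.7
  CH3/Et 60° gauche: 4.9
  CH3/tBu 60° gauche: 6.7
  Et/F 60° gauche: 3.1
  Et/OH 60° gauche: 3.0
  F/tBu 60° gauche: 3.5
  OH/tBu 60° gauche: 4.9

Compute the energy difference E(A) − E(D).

A (staggered): tBu(0°)/CH3(300°) gauche 6.7; tBu(0°)/OH(60°) gauche 4.9; Et(120°)/OH(60°) gauche 3.0; Et(120°)/F(180°) gauche 3.1; CH2Cl(240°)/CH3(300°) gauche 4.5; CH2Cl(240°)/F(180°) gauche 2.5 → 24.7 kJ/mol.
D (staggered): tBu(0°)/OH(300°) gauche 4.9; tBu(0°)/F(60°) gauche 3.5; Et(120°)/CH3(180°) gauche 4.9; Et(120°)/F(60°) gauche 3.1; CH2Cl(240°)/CH3(180°) gauche 4.5; CH2Cl(240°)/OH(300°) gauche 3.7 → 24.6 kJ/mol.
E(A) − E(D) = 24.7 − 24.6 = +0.1 kJ/mol.

+0.1 kJ/mol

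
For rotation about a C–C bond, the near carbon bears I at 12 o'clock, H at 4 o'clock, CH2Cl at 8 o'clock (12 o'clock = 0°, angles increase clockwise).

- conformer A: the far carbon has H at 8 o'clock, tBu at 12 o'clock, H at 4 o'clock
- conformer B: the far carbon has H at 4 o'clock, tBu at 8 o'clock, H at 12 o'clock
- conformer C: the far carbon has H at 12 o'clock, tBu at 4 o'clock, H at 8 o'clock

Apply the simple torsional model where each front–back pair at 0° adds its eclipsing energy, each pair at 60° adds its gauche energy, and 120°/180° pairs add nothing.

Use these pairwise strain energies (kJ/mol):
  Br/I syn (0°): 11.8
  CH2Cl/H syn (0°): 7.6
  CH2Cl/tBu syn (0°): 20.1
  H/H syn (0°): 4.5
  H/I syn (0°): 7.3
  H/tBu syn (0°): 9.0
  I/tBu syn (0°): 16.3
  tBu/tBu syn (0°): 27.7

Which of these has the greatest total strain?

A (eclipsed): I–tBu eclipsed, H–H eclipsed, CH2Cl–H eclipsed; 16.3 + 4.5 + 7.6 = 28.4 kJ/mol.
B (eclipsed): I–H eclipsed, H–H eclipsed, CH2Cl–tBu eclipsed; 7.3 + 4.5 + 20.1 = 31.9 kJ/mol.
C (eclipsed): I–H eclipsed, H–tBu eclipsed, CH2Cl–H eclipsed; 7.3 + 9.0 + 7.6 = 23.9 kJ/mol.
B has the highest total (31.9 kJ/mol).

B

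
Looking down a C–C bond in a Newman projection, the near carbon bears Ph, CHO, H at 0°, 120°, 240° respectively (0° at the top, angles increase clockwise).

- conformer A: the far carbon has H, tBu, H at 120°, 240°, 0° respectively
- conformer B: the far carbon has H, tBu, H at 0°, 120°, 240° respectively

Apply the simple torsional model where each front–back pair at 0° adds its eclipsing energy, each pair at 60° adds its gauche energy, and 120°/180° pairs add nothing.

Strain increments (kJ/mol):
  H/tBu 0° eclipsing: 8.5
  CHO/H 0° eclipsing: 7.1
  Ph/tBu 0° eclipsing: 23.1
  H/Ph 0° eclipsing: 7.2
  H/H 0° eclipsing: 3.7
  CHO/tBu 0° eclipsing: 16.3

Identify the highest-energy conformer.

A is eclipsed. Ph at 0° is eclipsed with H at 0° (7.2); CHO at 120° is eclipsed with H at 120° (7.1); H at 240° is eclipsed with tBu at 240° (8.5). Total 22.8 kJ/mol.
B is eclipsed. Ph at 0° is eclipsed with H at 0° (7.2); CHO at 120° is eclipsed with tBu at 120° (16.3); H at 240° is eclipsed with H at 240° (3.7). Total 27.2 kJ/mol.
B has the highest total (27.2 kJ/mol).

B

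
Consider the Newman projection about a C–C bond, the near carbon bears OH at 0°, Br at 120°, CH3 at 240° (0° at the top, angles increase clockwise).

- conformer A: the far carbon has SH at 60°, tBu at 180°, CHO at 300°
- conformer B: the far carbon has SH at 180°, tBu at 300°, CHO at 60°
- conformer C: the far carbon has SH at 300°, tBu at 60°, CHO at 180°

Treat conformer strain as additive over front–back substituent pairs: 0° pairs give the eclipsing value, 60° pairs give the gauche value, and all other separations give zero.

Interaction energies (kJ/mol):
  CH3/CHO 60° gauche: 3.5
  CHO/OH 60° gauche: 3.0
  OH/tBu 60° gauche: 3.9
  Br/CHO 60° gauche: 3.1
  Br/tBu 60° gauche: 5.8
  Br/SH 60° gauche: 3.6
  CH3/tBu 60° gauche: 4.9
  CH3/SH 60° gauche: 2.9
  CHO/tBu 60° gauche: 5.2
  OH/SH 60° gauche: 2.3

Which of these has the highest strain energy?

A (staggered): OH(0°)/SH(60°) gauche 2.3; OH(0°)/CHO(300°) gauche 3.0; Br(120°)/SH(60°) gauche 3.6; Br(120°)/tBu(180°) gauche 5.8; CH3(240°)/tBu(180°) gauche 4.9; CH3(240°)/CHO(300°) gauche 3.5 → 23.1 kJ/mol.
B (staggered): OH(0°)/tBu(300°) gauche 3.9; OH(0°)/CHO(60°) gauche 3.0; Br(120°)/SH(180°) gauche 3.6; Br(120°)/CHO(60°) gauche 3.1; CH3(240°)/SH(180°) gauche 2.9; CH3(240°)/tBu(300°) gauche 4.9 → 21.4 kJ/mol.
C (staggered): OH(0°)/SH(300°) gauche 2.3; OH(0°)/tBu(60°) gauche 3.9; Br(120°)/tBu(60°) gauche 5.8; Br(120°)/CHO(180°) gauche 3.1; CH3(240°)/SH(300°) gauche 2.9; CH3(240°)/CHO(180°) gauche 3.5 → 21.5 kJ/mol.
A has the highest total (23.1 kJ/mol).

A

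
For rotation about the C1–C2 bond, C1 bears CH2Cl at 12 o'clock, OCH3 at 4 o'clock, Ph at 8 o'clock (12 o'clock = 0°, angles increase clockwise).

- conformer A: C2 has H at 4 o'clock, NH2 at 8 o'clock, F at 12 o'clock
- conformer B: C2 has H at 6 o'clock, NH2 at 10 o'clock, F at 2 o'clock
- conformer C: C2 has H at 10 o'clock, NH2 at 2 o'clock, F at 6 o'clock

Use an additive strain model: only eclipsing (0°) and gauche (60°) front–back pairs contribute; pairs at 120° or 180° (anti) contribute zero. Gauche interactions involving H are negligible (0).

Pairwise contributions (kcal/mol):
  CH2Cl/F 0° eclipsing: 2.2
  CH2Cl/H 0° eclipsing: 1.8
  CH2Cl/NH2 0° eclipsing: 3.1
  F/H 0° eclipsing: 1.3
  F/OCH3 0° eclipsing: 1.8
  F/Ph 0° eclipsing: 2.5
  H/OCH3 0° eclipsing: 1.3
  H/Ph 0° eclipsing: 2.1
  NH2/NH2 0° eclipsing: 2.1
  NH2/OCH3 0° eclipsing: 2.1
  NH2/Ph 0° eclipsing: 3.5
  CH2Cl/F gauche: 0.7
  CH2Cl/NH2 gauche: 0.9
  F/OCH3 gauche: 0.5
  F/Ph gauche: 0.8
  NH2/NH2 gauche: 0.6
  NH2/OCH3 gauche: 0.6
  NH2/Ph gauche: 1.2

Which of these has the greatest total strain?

A (eclipsed): CH2Cl(0°)/F(0°) eclipsed 2.2; OCH3(120°)/H(120°) eclipsed 1.3; Ph(240°)/NH2(240°) eclipsed 3.5 → 7.0 kcal/mol.
B (staggered): CH2Cl(0°)/NH2(300°) gauche 0.9; CH2Cl(0°)/F(60°) gauche 0.7; OCH3(120°)/F(60°) gauche 0.5; Ph(240°)/NH2(300°) gauche 1.2 → 3.3 kcal/mol.
C (staggered): CH2Cl(0°)/NH2(60°) gauche 0.9; OCH3(120°)/NH2(60°) gauche 0.6; OCH3(120°)/F(180°) gauche 0.5; Ph(240°)/F(180°) gauche 0.8 → 2.8 kcal/mol.
A has the highest total (7.0 kcal/mol).

A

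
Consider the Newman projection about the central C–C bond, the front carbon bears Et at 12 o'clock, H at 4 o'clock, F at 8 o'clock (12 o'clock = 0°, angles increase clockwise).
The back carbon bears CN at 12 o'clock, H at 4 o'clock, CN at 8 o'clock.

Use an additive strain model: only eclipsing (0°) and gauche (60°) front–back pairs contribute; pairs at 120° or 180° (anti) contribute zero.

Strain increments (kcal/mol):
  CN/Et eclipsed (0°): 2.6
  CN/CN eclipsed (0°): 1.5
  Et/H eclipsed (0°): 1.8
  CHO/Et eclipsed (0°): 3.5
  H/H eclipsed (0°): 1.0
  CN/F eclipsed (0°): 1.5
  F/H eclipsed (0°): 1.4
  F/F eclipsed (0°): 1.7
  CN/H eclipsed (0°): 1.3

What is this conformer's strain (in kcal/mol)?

This conformer is eclipsed. Et at 0° is eclipsed with CN at 0° (2.6); H at 120° is eclipsed with H at 120° (1.0); F at 240° is eclipsed with CN at 240° (1.5). Total 5.1 kcal/mol.

5.1 kcal/mol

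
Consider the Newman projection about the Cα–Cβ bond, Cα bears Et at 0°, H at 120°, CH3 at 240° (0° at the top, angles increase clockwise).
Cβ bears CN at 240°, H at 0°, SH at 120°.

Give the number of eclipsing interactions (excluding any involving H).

Non-H eclipsing pairs: CH3(240°)/CN(240°) — 1 interaction.

1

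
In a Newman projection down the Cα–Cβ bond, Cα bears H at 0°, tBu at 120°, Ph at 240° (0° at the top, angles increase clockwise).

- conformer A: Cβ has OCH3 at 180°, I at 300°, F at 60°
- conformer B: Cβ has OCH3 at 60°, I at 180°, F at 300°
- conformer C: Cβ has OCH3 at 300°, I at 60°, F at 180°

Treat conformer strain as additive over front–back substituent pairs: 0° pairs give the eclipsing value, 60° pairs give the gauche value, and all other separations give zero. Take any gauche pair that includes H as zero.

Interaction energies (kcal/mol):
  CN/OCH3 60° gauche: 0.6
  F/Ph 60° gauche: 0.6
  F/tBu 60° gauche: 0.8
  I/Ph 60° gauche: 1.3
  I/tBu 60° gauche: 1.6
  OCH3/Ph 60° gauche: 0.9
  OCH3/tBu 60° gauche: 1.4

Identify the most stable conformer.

C

A (staggered): tBu(120°)/OCH3(180°) gauche 1.4; tBu(120°)/F(60°) gauche 0.8; Ph(240°)/OCH3(180°) gauche 0.9; Ph(240°)/I(300°) gauche 1.3 → 4.4 kcal/mol.
B (staggered): tBu(120°)/OCH3(60°) gauche 1.4; tBu(120°)/I(180°) gauche 1.6; Ph(240°)/I(180°) gauche 1.3; Ph(240°)/F(300°) gauche 0.6 → 4.9 kcal/mol.
C (staggered): tBu(120°)/I(60°) gauche 1.6; tBu(120°)/F(180°) gauche 0.8; Ph(240°)/OCH3(300°) gauche 0.9; Ph(240°)/F(180°) gauche 0.6 → 3.9 kcal/mol.
C has the lowest total (3.9 kcal/mol).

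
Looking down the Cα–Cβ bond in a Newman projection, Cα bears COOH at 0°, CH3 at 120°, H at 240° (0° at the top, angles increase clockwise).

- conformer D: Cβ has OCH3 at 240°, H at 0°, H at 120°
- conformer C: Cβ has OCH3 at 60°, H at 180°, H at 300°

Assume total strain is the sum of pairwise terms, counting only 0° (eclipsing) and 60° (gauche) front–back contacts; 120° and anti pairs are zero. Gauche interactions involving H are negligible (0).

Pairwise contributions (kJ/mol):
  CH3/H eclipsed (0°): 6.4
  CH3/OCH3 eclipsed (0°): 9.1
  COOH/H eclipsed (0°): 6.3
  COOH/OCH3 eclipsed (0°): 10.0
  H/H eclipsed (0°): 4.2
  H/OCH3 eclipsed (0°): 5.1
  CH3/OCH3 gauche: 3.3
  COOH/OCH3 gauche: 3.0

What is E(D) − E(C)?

+11.5 kJ/mol

D (eclipsed): COOH(0°)/H(0°) eclipsed 6.3; CH3(120°)/H(120°) eclipsed 6.4; H(240°)/OCH3(240°) eclipsed 5.1 → 17.8 kJ/mol.
C (staggered): COOH(0°)/OCH3(60°) gauche 3.0; CH3(120°)/OCH3(60°) gauche 3.3 → 6.3 kJ/mol.
E(D) − E(C) = 17.8 − 6.3 = +11.5 kJ/mol.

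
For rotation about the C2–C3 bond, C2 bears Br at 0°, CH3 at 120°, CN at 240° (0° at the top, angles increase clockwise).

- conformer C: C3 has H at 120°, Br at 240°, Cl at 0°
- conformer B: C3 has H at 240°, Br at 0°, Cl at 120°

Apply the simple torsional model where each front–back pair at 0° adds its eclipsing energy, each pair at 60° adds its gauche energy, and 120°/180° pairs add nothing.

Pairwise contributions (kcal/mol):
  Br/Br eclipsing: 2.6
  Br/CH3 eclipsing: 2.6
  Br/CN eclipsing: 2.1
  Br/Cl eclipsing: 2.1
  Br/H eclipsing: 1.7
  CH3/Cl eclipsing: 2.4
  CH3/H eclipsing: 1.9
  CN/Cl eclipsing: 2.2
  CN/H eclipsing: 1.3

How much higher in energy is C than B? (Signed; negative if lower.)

C (eclipsed): Br(0°)/Cl(0°) eclipsed 2.1; CH3(120°)/H(120°) eclipsed 1.9; CN(240°)/Br(240°) eclipsed 2.1 → 6.1 kcal/mol.
B (eclipsed): Br(0°)/Br(0°) eclipsed 2.6; CH3(120°)/Cl(120°) eclipsed 2.4; CN(240°)/H(240°) eclipsed 1.3 → 6.3 kcal/mol.
E(C) − E(B) = 6.1 − 6.3 = -0.2 kcal/mol.

-0.2 kcal/mol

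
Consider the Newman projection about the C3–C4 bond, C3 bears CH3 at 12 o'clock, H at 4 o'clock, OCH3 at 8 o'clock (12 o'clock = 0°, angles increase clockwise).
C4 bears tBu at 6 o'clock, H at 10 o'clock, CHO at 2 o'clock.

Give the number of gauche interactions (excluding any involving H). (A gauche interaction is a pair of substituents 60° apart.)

Non-H gauche pairs: CH3(0°)/CHO(60°); OCH3(240°)/tBu(180°) — 2 interactions.

2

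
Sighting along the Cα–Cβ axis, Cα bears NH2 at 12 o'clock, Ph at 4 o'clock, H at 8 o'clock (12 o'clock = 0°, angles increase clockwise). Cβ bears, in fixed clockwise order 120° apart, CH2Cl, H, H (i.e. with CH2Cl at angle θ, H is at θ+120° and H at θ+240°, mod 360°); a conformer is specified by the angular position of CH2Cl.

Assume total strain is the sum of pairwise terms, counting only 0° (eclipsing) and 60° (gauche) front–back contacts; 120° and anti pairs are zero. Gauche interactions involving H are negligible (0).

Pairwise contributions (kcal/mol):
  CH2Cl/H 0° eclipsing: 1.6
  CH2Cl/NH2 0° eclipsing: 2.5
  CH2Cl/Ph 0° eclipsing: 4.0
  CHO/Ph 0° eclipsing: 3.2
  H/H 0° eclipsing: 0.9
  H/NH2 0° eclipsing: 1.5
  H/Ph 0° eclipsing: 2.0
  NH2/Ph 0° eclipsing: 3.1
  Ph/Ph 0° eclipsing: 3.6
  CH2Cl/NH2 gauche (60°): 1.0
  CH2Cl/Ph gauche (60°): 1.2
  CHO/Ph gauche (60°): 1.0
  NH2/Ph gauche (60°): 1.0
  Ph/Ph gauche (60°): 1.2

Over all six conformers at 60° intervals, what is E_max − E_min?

5.4 kcal/mol

CH2Cl at 0° (eclipsed): NH2–CH2Cl eclipsed, Ph–H eclipsed, H–H eclipsed; 2.5 + 2.0 + 0.9 = 5.4 kcal/mol.
CH2Cl at 60° (staggered): NH2–CH2Cl gauche, Ph–CH2Cl gauche; 1.0 + 1.2 = 2.2 kcal/mol.
CH2Cl at 120° (eclipsed): NH2–H eclipsed, Ph–CH2Cl eclipsed, H–H eclipsed; 1.5 + 4.0 + 0.9 = 6.4 kcal/mol.
CH2Cl at 180° (staggered): Ph–CH2Cl gauche; 1.2 = 1.2 kcal/mol.
CH2Cl at 240° (eclipsed): NH2–H eclipsed, Ph–H eclipsed, H–CH2Cl eclipsed; 1.5 + 2.0 + 1.6 = 5.1 kcal/mol.
CH2Cl at 300° (staggered): NH2–CH2Cl gauche; 1.0 = 1.0 kcal/mol.
Max at 120° (6.4 kcal/mol), min at 300° (1.0 kcal/mol); barrier = 5.4 kcal/mol.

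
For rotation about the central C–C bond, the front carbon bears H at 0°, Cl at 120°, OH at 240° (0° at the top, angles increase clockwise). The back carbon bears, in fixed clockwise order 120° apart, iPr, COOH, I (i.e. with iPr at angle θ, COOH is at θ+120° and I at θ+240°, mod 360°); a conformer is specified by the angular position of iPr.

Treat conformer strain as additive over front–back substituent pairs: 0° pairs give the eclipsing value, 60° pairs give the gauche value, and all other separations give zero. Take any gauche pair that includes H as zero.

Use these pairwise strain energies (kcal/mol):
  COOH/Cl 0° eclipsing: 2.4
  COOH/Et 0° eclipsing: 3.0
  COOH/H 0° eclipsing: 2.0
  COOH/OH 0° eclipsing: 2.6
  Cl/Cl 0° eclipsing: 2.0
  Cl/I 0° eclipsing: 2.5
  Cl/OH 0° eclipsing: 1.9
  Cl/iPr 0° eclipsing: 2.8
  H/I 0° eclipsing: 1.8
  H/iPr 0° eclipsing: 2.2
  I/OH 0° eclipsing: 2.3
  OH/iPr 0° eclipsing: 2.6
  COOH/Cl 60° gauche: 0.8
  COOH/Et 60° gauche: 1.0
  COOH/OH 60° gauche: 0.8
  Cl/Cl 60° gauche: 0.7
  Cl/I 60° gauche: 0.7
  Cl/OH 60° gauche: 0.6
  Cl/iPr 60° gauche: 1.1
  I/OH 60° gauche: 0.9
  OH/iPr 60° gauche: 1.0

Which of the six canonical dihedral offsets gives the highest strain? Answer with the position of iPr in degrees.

iPr at 0° is eclipsed. H at 0° is eclipsed with iPr at 0° (2.2); Cl at 120° is eclipsed with COOH at 120° (2.4); OH at 240° is eclipsed with I at 240° (2.3). Total 6.9 kcal/mol.
iPr at 60° is staggered. Cl at 120° is gauche with iPr at 60° (1.1); Cl at 120° is gauche with COOH at 180° (0.8); OH at 240° is gauche with COOH at 180° (0.8); OH at 240° is gauche with I at 300° (0.9). Total 3.6 kcal/mol.
iPr at 120° is eclipsed. H at 0° is eclipsed with I at 0° (1.8); Cl at 120° is eclipsed with iPr at 120° (2.8); OH at 240° is eclipsed with COOH at 240° (2.6). Total 7.2 kcal/mol.
iPr at 180° is staggered. Cl at 120° is gauche with iPr at 180° (1.1); Cl at 120° is gauche with I at 60° (0.7); OH at 240° is gauche with iPr at 180° (1.0); OH at 240° is gauche with COOH at 300° (0.8). Total 3.6 kcal/mol.
iPr at 240° is eclipsed. H at 0° is eclipsed with COOH at 0° (2.0); Cl at 120° is eclipsed with I at 120° (2.5); OH at 240° is eclipsed with iPr at 240° (2.6). Total 7.1 kcal/mol.
iPr at 300° is staggered. Cl at 120° is gauche with COOH at 60° (0.8); Cl at 120° is gauche with I at 180° (0.7); OH at 240° is gauche with iPr at 300° (1.0); OH at 240° is gauche with I at 180° (0.9). Total 3.4 kcal/mol.
The maximum (7.2 kcal/mol) occurs with iPr at 120°.

120°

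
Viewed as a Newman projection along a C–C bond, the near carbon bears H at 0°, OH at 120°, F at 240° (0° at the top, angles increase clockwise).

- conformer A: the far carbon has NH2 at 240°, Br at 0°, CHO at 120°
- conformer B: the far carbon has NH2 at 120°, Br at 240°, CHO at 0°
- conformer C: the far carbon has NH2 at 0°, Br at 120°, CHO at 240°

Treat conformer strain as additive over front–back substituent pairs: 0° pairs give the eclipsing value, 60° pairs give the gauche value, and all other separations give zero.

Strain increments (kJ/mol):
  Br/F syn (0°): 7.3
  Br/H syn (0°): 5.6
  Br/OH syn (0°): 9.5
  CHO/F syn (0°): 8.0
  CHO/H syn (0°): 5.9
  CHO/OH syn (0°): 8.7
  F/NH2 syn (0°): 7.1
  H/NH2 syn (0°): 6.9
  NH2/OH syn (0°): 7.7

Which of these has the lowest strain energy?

B

A is eclipsed. H at 0° is eclipsed with Br at 0° (5.6); OH at 120° is eclipsed with CHO at 120° (8.7); F at 240° is eclipsed with NH2 at 240° (7.1). Total 21.4 kJ/mol.
B is eclipsed. H at 0° is eclipsed with CHO at 0° (5.9); OH at 120° is eclipsed with NH2 at 120° (7.7); F at 240° is eclipsed with Br at 240° (7.3). Total 20.9 kJ/mol.
C is eclipsed. H at 0° is eclipsed with NH2 at 0° (6.9); OH at 120° is eclipsed with Br at 120° (9.5); F at 240° is eclipsed with CHO at 240° (8.0). Total 24.4 kJ/mol.
B has the lowest total (20.9 kJ/mol).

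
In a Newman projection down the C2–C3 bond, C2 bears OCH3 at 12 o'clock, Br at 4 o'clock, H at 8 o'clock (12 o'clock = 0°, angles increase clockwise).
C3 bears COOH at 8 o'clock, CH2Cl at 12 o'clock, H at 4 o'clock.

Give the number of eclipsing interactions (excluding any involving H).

1

Non-H eclipsing pairs: OCH3(0°)/CH2Cl(0°) — 1 interaction.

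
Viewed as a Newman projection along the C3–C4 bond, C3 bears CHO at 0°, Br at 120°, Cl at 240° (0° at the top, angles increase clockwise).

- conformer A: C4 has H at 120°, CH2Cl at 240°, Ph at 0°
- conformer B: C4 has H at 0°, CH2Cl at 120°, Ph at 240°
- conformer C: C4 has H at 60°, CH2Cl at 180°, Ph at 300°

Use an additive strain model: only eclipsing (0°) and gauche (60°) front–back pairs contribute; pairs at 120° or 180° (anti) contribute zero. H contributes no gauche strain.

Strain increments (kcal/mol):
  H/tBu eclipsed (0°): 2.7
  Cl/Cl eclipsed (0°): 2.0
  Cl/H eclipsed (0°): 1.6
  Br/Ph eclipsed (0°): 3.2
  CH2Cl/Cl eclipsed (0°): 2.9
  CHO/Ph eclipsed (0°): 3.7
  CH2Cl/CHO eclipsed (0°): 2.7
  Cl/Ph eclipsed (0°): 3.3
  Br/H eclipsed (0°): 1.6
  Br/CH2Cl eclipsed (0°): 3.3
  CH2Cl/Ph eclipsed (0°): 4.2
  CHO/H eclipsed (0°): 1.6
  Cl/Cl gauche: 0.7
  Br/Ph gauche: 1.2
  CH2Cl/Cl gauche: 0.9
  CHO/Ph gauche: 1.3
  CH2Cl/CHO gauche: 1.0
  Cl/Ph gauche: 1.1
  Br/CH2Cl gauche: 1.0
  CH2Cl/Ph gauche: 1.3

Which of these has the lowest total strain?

A (eclipsed): CHO(0°)/Ph(0°) eclipsed 3.7; Br(120°)/H(120°) eclipsed 1.6; Cl(240°)/CH2Cl(240°) eclipsed 2.9 → 8.2 kcal/mol.
B (eclipsed): CHO(0°)/H(0°) eclipsed 1.6; Br(120°)/CH2Cl(120°) eclipsed 3.3; Cl(240°)/Ph(240°) eclipsed 3.3 → 8.2 kcal/mol.
C (staggered): CHO(0°)/Ph(300°) gauche 1.3; Br(120°)/CH2Cl(180°) gauche 1.0; Cl(240°)/CH2Cl(180°) gauche 0.9; Cl(240°)/Ph(300°) gauche 1.1 → 4.3 kcal/mol.
C has the lowest total (4.3 kcal/mol).

C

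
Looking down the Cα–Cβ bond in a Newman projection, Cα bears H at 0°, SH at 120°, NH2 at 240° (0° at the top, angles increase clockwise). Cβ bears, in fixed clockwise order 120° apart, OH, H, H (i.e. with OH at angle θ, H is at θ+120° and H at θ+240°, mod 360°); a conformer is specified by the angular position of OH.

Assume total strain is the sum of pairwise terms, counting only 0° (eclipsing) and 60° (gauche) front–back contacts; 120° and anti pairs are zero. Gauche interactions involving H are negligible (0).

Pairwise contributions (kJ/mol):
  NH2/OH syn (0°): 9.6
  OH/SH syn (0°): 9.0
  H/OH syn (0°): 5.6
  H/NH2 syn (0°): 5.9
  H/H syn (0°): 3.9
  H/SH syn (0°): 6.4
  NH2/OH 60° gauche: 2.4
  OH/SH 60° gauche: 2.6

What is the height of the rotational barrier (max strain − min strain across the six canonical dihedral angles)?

17.5 kJ/mol

OH at 0° is eclipsed. H at 0° is eclipsed with OH at 0° (5.6); SH at 120° is eclipsed with H at 120° (6.4); NH2 at 240° is eclipsed with H at 240° (5.9). Total 17.9 kJ/mol.
OH at 60° is staggered. SH at 120° is gauche with OH at 60° (2.6). Total 2.6 kJ/mol.
OH at 120° is eclipsed. H at 0° is eclipsed with H at 0° (3.9); SH at 120° is eclipsed with OH at 120° (9.0); NH2 at 240° is eclipsed with H at 240° (5.9). Total 18.8 kJ/mol.
OH at 180° is staggered. SH at 120° is gauche with OH at 180° (2.6); NH2 at 240° is gauche with OH at 180° (2.4). Total 5.0 kJ/mol.
OH at 240° is eclipsed. H at 0° is eclipsed with H at 0° (3.9); SH at 120° is eclipsed with H at 120° (6.4); NH2 at 240° is eclipsed with OH at 240° (9.6). Total 19.9 kJ/mol.
OH at 300° is staggered. NH2 at 240° is gauche with OH at 300° (2.4). Total 2.4 kJ/mol.
Max at 240° (19.9 kJ/mol), min at 300° (2.4 kJ/mol); barrier = 17.5 kJ/mol.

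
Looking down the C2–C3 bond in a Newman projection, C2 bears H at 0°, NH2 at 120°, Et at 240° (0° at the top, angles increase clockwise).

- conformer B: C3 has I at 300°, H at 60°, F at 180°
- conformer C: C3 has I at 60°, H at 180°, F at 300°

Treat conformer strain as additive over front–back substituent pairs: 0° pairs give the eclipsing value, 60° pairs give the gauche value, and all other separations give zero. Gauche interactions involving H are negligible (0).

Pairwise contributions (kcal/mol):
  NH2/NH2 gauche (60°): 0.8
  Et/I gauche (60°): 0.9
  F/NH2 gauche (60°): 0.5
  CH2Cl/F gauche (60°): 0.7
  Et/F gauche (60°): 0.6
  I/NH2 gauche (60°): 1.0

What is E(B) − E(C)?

B (staggered): NH2(120°)/F(180°) gauche 0.5; Et(240°)/I(300°) gauche 0.9; Et(240°)/F(180°) gauche 0.6 → 2.0 kcal/mol.
C (staggered): NH2(120°)/I(60°) gauche 1.0; Et(240°)/F(300°) gauche 0.6 → 1.6 kcal/mol.
E(B) − E(C) = 2.0 − 1.6 = +0.4 kcal/mol.

+0.4 kcal/mol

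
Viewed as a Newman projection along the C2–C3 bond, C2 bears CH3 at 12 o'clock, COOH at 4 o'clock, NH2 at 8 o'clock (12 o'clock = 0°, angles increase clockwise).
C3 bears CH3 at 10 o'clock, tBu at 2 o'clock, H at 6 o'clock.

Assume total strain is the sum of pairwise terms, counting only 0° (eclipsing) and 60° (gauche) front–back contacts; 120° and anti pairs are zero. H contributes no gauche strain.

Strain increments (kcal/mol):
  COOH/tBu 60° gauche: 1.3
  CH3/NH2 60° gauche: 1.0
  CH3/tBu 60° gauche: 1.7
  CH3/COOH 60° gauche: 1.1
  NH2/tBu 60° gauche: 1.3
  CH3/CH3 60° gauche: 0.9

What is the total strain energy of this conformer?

This conformer (staggered): CH3(0°)/CH3(300°) gauche 0.9; CH3(0°)/tBu(60°) gauche 1.7; COOH(120°)/tBu(60°) gauche 1.3; NH2(240°)/CH3(300°) gauche 1.0 → 4.9 kcal/mol.

4.9 kcal/mol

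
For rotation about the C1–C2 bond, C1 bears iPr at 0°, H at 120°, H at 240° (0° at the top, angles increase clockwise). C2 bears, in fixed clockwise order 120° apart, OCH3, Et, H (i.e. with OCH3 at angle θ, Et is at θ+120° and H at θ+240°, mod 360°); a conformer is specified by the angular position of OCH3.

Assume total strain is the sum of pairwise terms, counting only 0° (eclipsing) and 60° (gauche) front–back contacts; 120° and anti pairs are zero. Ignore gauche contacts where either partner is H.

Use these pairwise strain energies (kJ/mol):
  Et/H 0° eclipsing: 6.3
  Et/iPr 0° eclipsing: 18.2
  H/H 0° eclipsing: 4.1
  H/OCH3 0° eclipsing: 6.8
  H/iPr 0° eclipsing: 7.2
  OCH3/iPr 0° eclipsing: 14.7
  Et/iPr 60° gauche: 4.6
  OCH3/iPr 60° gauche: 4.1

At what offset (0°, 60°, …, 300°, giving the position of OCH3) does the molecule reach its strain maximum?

240°

OCH3 at 0° (eclipsed): iPr–OCH3 eclipsed, H–Et eclipsed, H–H eclipsed; 14.7 + 6.3 + 4.1 = 25.1 kJ/mol.
OCH3 at 60° (staggered): iPr–OCH3 gauche; 4.1 = 4.1 kJ/mol.
OCH3 at 120° (eclipsed): iPr–H eclipsed, H–OCH3 eclipsed, H–Et eclipsed; 7.2 + 6.8 + 6.3 = 20.3 kJ/mol.
OCH3 at 180° (staggered): iPr–Et gauche; 4.6 = 4.6 kJ/mol.
OCH3 at 240° (eclipsed): iPr–Et eclipsed, H–H eclipsed, H–OCH3 eclipsed; 18.2 + 4.1 + 6.8 = 29.1 kJ/mol.
OCH3 at 300° (staggered): iPr–OCH3 gauche, iPr–Et gauche; 4.1 + 4.6 = 8.7 kJ/mol.
The maximum (29.1 kJ/mol) occurs with OCH3 at 240°.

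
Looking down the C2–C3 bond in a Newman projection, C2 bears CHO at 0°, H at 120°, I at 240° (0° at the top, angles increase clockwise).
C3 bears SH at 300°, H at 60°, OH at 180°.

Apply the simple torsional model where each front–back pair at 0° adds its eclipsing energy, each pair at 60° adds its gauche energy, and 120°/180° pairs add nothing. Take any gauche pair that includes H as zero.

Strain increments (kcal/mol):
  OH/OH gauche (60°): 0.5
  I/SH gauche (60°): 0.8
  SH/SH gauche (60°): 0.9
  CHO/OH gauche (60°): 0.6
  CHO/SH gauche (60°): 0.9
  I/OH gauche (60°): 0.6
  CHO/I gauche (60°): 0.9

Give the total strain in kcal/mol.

2.3 kcal/mol

This conformer (staggered): CHO–SH gauche, I–SH gauche, I–OH gauche; 0.9 + 0.8 + 0.6 = 2.3 kcal/mol.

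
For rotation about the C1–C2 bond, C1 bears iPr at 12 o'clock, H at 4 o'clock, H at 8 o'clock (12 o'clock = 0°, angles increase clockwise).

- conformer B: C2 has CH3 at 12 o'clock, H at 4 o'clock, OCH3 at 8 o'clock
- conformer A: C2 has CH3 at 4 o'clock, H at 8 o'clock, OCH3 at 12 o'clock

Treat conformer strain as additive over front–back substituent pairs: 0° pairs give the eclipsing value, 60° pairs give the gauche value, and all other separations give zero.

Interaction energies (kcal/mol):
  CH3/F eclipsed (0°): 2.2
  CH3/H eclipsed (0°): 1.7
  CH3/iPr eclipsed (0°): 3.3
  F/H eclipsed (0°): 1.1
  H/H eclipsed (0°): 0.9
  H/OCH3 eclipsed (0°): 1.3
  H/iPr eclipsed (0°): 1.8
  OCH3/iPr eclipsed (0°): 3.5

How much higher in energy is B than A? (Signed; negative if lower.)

-0.6 kcal/mol

B (eclipsed): iPr–CH3 eclipsed, H–H eclipsed, H–OCH3 eclipsed; 3.3 + 0.9 + 1.3 = 5.5 kcal/mol.
A (eclipsed): iPr–OCH3 eclipsed, H–CH3 eclipsed, H–H eclipsed; 3.5 + 1.7 + 0.9 = 6.1 kcal/mol.
E(B) − E(A) = 5.5 − 6.1 = -0.6 kcal/mol.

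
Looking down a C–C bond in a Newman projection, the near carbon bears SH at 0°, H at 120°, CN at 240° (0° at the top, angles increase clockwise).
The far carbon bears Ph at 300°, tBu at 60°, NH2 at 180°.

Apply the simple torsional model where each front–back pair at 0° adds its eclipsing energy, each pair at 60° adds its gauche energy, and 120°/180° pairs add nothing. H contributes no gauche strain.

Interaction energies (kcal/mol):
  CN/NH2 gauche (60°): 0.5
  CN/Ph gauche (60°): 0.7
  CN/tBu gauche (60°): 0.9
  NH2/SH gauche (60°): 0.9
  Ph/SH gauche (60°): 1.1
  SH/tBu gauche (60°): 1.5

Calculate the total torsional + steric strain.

This conformer is staggered. SH at 0° is gauche with Ph at 300° (1.1); SH at 0° is gauche with tBu at 60° (1.5); CN at 240° is gauche with Ph at 300° (0.7); CN at 240° is gauche with NH2 at 180° (0.5). Total 3.8 kcal/mol.

3.8 kcal/mol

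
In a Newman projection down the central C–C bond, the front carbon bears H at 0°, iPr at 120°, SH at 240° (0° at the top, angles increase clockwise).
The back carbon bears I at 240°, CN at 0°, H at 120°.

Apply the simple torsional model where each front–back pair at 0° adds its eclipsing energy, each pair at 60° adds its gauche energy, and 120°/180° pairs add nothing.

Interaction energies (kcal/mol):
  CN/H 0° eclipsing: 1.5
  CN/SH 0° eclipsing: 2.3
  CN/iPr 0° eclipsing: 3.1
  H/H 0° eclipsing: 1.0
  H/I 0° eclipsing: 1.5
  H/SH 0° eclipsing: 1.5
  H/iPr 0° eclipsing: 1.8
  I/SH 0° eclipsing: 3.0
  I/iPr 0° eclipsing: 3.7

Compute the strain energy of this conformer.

This conformer (eclipsed): H(0°)/CN(0°) eclipsed 1.5; iPr(120°)/H(120°) eclipsed 1.8; SH(240°)/I(240°) eclipsed 3.0 → 6.3 kcal/mol.

6.3 kcal/mol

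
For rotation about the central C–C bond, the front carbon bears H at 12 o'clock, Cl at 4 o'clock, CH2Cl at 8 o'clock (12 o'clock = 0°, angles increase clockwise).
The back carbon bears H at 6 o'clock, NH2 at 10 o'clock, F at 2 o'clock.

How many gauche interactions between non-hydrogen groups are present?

Non-H gauche pairs: Cl(120°)/F(60°); CH2Cl(240°)/NH2(300°) — 2 interactions.

2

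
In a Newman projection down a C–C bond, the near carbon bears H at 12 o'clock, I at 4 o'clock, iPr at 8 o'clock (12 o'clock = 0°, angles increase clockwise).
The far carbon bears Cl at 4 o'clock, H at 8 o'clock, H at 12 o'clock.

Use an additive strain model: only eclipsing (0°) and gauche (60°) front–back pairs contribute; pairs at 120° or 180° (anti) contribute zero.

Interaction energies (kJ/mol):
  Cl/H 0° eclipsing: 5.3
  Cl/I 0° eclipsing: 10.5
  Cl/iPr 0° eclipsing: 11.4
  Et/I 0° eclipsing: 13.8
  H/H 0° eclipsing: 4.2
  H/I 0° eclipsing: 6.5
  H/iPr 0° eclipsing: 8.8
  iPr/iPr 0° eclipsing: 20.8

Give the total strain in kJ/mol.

23.5 kJ/mol

This conformer (eclipsed): H–H eclipsed, I–Cl eclipsed, iPr–H eclipsed; 4.2 + 10.5 + 8.8 = 23.5 kJ/mol.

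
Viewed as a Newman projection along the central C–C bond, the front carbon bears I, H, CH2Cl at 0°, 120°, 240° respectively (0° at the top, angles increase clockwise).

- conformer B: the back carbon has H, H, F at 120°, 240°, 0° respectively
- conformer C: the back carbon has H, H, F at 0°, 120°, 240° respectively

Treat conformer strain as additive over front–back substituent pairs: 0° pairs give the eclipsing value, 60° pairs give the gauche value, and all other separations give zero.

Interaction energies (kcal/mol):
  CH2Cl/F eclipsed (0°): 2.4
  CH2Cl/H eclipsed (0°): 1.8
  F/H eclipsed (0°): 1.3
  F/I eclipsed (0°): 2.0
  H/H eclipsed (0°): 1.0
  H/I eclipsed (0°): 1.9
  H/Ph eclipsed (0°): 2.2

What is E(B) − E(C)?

B is eclipsed. I at 0° is eclipsed with F at 0° (2.0); H at 120° is eclipsed with H at 120° (1.0); CH2Cl at 240° is eclipsed with H at 240° (1.8). Total 4.8 kcal/mol.
C is eclipsed. I at 0° is eclipsed with H at 0° (1.9); H at 120° is eclipsed with H at 120° (1.0); CH2Cl at 240° is eclipsed with F at 240° (2.4). Total 5.3 kcal/mol.
E(B) − E(C) = 4.8 − 5.3 = -0.5 kcal/mol.

-0.5 kcal/mol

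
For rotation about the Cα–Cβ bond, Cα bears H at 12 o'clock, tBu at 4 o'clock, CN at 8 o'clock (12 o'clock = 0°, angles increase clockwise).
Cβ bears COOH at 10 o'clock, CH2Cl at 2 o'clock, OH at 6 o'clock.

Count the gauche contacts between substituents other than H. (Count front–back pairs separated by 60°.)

Non-H gauche pairs: tBu(120°)/CH2Cl(60°); tBu(120°)/OH(180°); CN(240°)/COOH(300°); CN(240°)/OH(180°) — 4 interactions.

4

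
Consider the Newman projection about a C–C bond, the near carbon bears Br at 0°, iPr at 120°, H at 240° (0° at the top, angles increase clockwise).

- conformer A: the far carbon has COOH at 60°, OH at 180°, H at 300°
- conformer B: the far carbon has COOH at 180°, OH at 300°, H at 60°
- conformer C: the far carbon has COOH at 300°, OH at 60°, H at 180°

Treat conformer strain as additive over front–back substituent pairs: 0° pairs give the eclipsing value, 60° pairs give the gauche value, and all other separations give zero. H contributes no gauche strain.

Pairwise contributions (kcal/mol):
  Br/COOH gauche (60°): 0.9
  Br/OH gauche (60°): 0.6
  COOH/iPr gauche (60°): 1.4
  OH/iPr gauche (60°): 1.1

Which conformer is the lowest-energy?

A is staggered. Br at 0° is gauche with COOH at 60° (0.9); iPr at 120° is gauche with COOH at 60° (1.4); iPr at 120° is gauche with OH at 180° (1.1). Total 3.4 kcal/mol.
B is staggered. Br at 0° is gauche with OH at 300° (0.6); iPr at 120° is gauche with COOH at 180° (1.4). Total 2.0 kcal/mol.
C is staggered. Br at 0° is gauche with COOH at 300° (0.9); Br at 0° is gauche with OH at 60° (0.6); iPr at 120° is gauche with OH at 60° (1.1). Total 2.6 kcal/mol.
B has the lowest total (2.0 kcal/mol).

B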